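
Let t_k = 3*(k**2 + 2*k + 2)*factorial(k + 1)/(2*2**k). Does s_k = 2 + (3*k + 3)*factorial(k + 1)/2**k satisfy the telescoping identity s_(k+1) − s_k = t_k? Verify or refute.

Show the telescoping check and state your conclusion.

s_(k+1) = 2**(-k - 1)*(3*k + 6)*factorial(k + 2) + 2
s_(k+1) − s_k = 3*(k**2 + 2*k + 2)*factorial(k + 1)/(2*2**k)
(s_(k+1) − s_k) − t_k = 0

valid (s_(k+1) − s_k reduces to t_k)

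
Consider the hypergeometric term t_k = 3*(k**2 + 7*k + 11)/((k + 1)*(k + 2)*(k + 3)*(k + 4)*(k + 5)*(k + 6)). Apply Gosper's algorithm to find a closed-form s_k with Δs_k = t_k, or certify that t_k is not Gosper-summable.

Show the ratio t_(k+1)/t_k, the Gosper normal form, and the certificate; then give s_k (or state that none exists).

The ratio is (k + 1)*(7*k + (k + 1)**2 + 18)/((k + 7)*(k**2 + 7*k + 11)).
Take A(k)=k + 1, B(k)=k + 7, C(k)=k**2 + 7*k + 11.
Need (k + 1)·f(k+1) − (k + 6)·f(k) = k**2 + 7*k + 11.
Bound: deg f ≤ 5.
Match coefficients ⇒ f(k) = k*(k + 2)*(k + 4)*(k**2 + 9*k + 23)/45.
Certificate R = B(k−1)f/C = k*(k + 2)*(k + 4)*(k + 6)*(k**2 + 9*k + 23)/(45*(k**2 + 7*k + 11)) gives s_k = k*(k**2 + 9*k + 23)/(15*(k**3 + 9*k**2 + 23*k + 15)).
s_(k+1) − s_k = 3*(k**2 + 7*k + 11)/(k**6 + 21*k**5 + 175*k**4 + 735*k**3 + 1624*k**2 + 1764*k + 720) = t_k.

s_k = k*(k**2 + 9*k + 23)/(15*(k**3 + 9*k**2 + 23*k + 15))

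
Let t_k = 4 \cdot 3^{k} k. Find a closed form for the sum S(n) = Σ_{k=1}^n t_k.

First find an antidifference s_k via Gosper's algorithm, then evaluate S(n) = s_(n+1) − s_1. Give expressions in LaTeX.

S(n) = 6 \cdot 3^{n} n - 3 \cdot 3^{n} + 3

t_(k+1)/t_k = 3 + 3/k.
Normal form (A,B,C) = (3, 1, k).
Solve (3)·f(k+1) − (1)·f(k) = k.
Bound: deg f ≤ 1.
Solving with deg f ≤ 1: f(k) = (2*k - 3)/4.
Get s_k = R·t_k = 3**k*(2*k - 3) with R(k) = B(k−1)f(k)/C(k) = (2*k - 3)/(4*k).
Check: Δs_k = 4*3**k*k. ✓
Σ_(k=1)^n t_k = s_(n+1) − s_(1) = (3**(n + 1)*(2*n - 1)) − (-3), i.e. 6*3**n*n - 3*3**n + 3.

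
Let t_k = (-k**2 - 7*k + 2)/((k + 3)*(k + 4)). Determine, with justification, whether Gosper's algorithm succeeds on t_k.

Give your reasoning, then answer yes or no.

The ratio is (k + 3)*(7*k + (k + 1)**2 + 5)/((k + 5)*(k**2 + 7*k - 2)).
Take A(k)=k + 3, B(k)=k + 5, C(k)=k**2 + 7*k - 2.
f must satisfy (k + 3)·f(k+1) − (k + 4)·f(k) = k**2 + 7*k - 2.
From deg A=1, deg B=1, deg C=2: d=2.
Solving with deg f ≤ 2: f(k) = k*(3*k - 5)/3.
Certificate R = B(k−1)f/C = k*(k + 4)*(3*k - 5)/(3*(k**2 + 7*k - 2)) gives s_k = k*(5 - 3*k)/(3*(k + 3)).
s_(k+1) − s_k = (-k**2 - 7*k + 2)/(k**2 + 7*k + 12) = t_k.

Yes. s_k = k*(5 - 3*k)/(3*(k + 3)).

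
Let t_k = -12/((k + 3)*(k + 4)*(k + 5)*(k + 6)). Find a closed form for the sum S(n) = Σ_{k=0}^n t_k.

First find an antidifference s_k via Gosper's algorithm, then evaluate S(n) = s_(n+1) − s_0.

S(n) = (-n**3 - 15*n**2 - 74*n - 60)/(15*(n**3 + 15*n**2 + 74*n + 120))

The ratio is (k + 3)/(k + 7).
So A=k + 3 and B=k + 7, with C=1.
Solve (k + 3)·f(k+1) − (k + 6)·f(k) = 1.
Degrees (1,1,0) ⇒ d ≤ 3.
A polynomial solution: f(k) = k*(k**2 + 12*k + 47)/180.
Get s_k = R·t_k = k*(-k**2 - 12*k - 47)/(15*(k + 3)*(k + 4)*(k + 5)) with R(k) = B(k−1)f(k)/C(k) = k*(k + 6)*(k**2 + 12*k + 47)/180.
Verify: -12/(k**4 + 18*k**3 + 119*k**2 + 342*k + 360) matches t_k.
s_(n+1) = (-n**3 - 15*n**2 - 74*n - 60)/(15*(n**3 + 15*n**2 + 74*n + 120)) and s_(0) = 0, so S(n) = (-n**3 - 15*n**2 - 74*n - 60)/(15*(n**3 + 15*n**2 + 74*n + 120)).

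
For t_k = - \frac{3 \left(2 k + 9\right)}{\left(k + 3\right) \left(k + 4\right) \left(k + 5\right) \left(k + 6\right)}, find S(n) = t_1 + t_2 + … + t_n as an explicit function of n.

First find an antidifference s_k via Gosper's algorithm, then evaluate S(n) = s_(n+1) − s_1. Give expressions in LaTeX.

Step 1: r(k) = (k + 3)*(2*k + 11)/((k + 7)*(2*k + 9)).
Gosper form: A/B · C(k+1)/C(k) with A=k + 3, B=k + 7, C=k + 9/2.
Need (k + 3)·f(k+1) − (k + 6)·f(k) = k + 9/2.
d = 3 from the (1,1,1) case.
Match coefficients ⇒ f(k) = k*(k + 4)*(k + 8)/30.
So s_k = (B(k−1)f/C)·t_k = (k*(k + 4)*(k + 6)*(k + 8)/(15*(2*k + 9)))·t_k = k*(-k - 8)/(5*(k**2 + 8*k + 15)).
s_(k+1) − s_k = 3*(-2*k - 9)/(k**4 + 18*k**3 + 119*k**2 + 342*k + 360) = t_k.
s_(n+1) = (-n**2 - 10*n - 9)/(5*(n**2 + 10*n + 24)) and s_(1) = -3/40, so S(n) = n*(-n - 10)/(8*(n**2 + 10*n + 24)).

S(n) = \frac{n \left(- n - 10\right)}{8 \left(n^{2} + 10 n + 24\right)}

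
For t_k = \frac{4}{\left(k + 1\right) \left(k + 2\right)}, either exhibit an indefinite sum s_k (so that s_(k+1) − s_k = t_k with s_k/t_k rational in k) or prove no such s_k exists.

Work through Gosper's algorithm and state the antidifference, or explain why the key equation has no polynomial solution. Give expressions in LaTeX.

s_k = \frac{4 k}{k + 1}

The ratio is (k + 1)/(k + 3).
So A=k + 1 and B=k + 3, with C=1.
Key eq: (k + 1)·f(k+1) = (k + 2)·f(k) + (1).
Bound: deg f ≤ 1.
Match coefficients ⇒ f(k) = k.
So s_k = (B(k−1)f/C)·t_k = (k*(k + 2))·t_k = 4*k/(k + 1).
Δs = 4/(k**2 + 3*k + 2), as required.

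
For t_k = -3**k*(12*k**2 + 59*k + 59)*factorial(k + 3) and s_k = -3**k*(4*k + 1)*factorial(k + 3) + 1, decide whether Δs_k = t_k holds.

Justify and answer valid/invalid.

s_(k+1) = -3**(k + 1)*(4*k + 5)*factorial(k + 4) + 1
s_(k+1) − s_k = -3**k*(12*k**2 + 59*k + 59)*factorial(k + 3)
(s_(k+1) − s_k) − t_k = 0

valid (s_(k+1) − s_k reduces to t_k)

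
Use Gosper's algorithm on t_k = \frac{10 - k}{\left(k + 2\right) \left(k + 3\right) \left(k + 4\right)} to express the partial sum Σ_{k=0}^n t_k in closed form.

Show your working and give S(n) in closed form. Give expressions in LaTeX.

S(n) = \frac{2 n^{2} + 17 n + 15}{3 \left(n^{2} + 7 n + 12\right)}

Ratio r(k) = (k - 9)*(k + 2)/((k - 10)*(k + 5)).
Gosper form: A/B · C(k+1)/C(k) with A=k + 2, B=k + 5, C=k - 10.
f must satisfy (k + 2)·f(k+1) − (k + 4)·f(k) = k - 10.
Bound: deg f ≤ 2.
Solve for f: f(k) = -k*(2*k + 13)/3 (degree 2 ≤ 2).
So s_k = (B(k−1)f/C)·t_k = (-k*(k + 4)*(2*k + 13)/(3*(k - 10)))·t_k = k*(2*k + 13)/(3*(k + 2)*(k + 3)).
Check: Δs_k = (10 - k)/(k**3 + 9*k**2 + 26*k + 24). ✓
Telescope: S(n) = s_(n+1) − s_(0) = (2*n**2 + 17*n + 15)/(3*(n**2 + 7*n + 12)) − (0) = (2*n**2 + 17*n + 15)/(3*(n**2 + 7*n + 12)).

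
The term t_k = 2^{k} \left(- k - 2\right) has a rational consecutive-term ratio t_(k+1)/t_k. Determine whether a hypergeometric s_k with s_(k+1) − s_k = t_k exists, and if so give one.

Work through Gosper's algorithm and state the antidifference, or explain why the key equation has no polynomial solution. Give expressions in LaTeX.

t_(k+1)/t_k = 2*(k + 3)/(k + 2).
A = 2, B = 1, C = k + 2.
f must satisfy (2)·f(k+1) − (1)·f(k) = k + 2.
deg f ≤ 1 (via 0,0,1).
Coefficient equations give f(k) = k.
Then R = B(k−1)f/C = k/(k + 2), so s_k = R(k)·t_k = -2**k*k.
Δs = 2**k*(-k - 2), as required.

s_k = - 2^{k} k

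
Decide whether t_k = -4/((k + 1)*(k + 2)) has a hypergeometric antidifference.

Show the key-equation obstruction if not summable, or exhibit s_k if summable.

Yes. s_k = -4*k/(k + 1).

The ratio is (k + 1)/(k + 3).
Normal form (A,B,C) = (k + 1, k + 3, 1).
Set up (k + 1)·f(k+1) − (k + 2)·f(k) − (1) = 0.
Bound: deg f ≤ 1.
Match coefficients ⇒ f(k) = k.
R(k) = B(k−1)·f(k)/C(k) = k*(k + 2); s_k = R·t_k = -4*k/(k + 1).
Δs = -4/(k**2 + 3*k + 2), as required.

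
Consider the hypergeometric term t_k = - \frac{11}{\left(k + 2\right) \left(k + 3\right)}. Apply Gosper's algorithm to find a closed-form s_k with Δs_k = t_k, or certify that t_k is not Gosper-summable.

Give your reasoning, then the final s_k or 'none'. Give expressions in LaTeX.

s_k = - \frac{11 k}{2 k + 4}

Ratio r(k) = (k + 2)/(k + 4).
So A=k + 2 and B=k + 4, with C=1.
f must satisfy (k + 2)·f(k+1) − (k + 3)·f(k) = 1.
deg f ≤ 1 (via 1,1,0).
Solve for f: f(k) = k/2 (degree 1 ≤ 1).
So s_k = (B(k−1)f/C)·t_k = (k*(k + 3)/2)·t_k = -11*k/(2*k + 4).
Check: Δs_k = -11/(k**2 + 5*k + 6). ✓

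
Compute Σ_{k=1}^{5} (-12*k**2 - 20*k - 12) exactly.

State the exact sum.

Σ = -1020

Compute t_(k+1)/t_k: get (3*k**2 + 11*k + 11)/(3*k**2 + 5*k + 3).
A = 1, B = 1, C = k**2 + 5*k/3 + 1.
f must satisfy (1)·f(k+1) − (1)·f(k) = k**2 + 5*k/3 + 1.
Degrees (0,0,2) ⇒ d ≤ 3.
Solve for f: f(k) = k*(k**2 + k + 1)/3 (degree 3 ≤ 3).
Then R = B(k−1)f/C = k*(k**2 + k + 1)/(3*k**2 + 5*k + 3), so s_k = R(k)·t_k = 4*k*(-k**2 - k - 1).
Verify: -12*k**2 - 20*k - 12 matches t_k.
Sum = s_(6) − s_(1); s_(6) = -1032, s_(1) = -12 ⇒ -1020.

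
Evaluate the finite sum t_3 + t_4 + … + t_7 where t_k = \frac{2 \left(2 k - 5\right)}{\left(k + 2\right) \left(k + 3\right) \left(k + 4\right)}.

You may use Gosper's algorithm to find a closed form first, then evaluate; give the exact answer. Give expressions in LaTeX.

Σ = 14/165

r(k) = (k + 2)*(2*k - 3)/((k + 5)*(2*k - 5)) after simplifying.
Take A(k)=k + 2, B(k)=k + 5, C(k)=k - 5/2.
Solve (k + 2)·f(k+1) − (k + 4)·f(k) = k - 5/2.
d = 2 from the (1,1,1) case.
Coefficient equations give f(k) = -k*(k + 29)/24.
Certificate R = B(k−1)f/C = -k*(k + 4)*(k + 29)/(12*(2*k - 5)) gives s_k = k*(-k - 29)/(6*(k + 2)*(k + 3)).
Check: Δs_k = 2*(2*k - 5)/(k**3 + 9*k**2 + 26*k + 24). ✓
Σ_(k=3)^(7) t_k = s_(8) − s_(3) = -74/165 − (-8/15) = 14/165.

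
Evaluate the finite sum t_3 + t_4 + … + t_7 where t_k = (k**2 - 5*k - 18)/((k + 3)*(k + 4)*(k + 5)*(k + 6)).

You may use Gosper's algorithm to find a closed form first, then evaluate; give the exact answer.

Σ = -95/6006

Compute t_(k+1)/t_k: get (k**3 - 31*k - 66)/(k**3 + 2*k**2 - 53*k - 126).
Gosper form: A/B · C(k+1)/C(k) with A=k + 3, B=k + 7, C=k**2 - 5*k - 18.
Need (k + 3)·f(k+1) − (k + 6)·f(k) = k**2 - 5*k - 18.
From deg A=1, deg B=1, deg C=2: d=3.
Coefficient equations give f(k) = -k*(k**2 + 27*k + 62)/15.
R(k) = B(k−1)·f(k)/C(k) = -k*(k + 6)*(k**2 + 27*k + 62)/(15*(k**2 - 5*k - 18)); s_k = R·t_k = k*(-k**2 - 27*k - 62)/(15*(k + 3)*(k + 4)*(k + 5)).
Check: Δs_k = (k**2 - 5*k - 18)/(k**4 + 18*k**3 + 119*k**2 + 342*k + 360). ✓
Evaluate s at k=8 and k=3: -76/715 and -19/210; difference -95/6006.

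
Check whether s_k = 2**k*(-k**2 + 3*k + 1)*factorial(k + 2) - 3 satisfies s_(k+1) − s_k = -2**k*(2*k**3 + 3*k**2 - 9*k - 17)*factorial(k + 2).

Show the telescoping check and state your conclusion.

s_(k+1) = 2**(k + 1)*(3*k - (k + 1)**2 + 4)*factorial(k + 3) - 3
s_(k+1) − s_k = -2**k*(2*k**3 + 3*k**2 - 9*k - 17)*factorial(k + 2)
(s_(k+1) − s_k) − t_k = 0

Valid — Δs_k = t_k.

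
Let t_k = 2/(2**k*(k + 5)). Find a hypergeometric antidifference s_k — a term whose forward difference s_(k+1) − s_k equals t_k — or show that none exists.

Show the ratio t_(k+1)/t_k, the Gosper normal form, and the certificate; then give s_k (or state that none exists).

not Gosper-summable; s_k does not exist

The ratio is (k + 5)/(2*(k + 6)).
Gosper form: A/B · C(k+1)/C(k) with A=k/2 + 5/2, B=k + 6, C=1.
Set up (k/2 + 5/2)·f(k+1) − (k + 5)·f(k) − (1) = 0.
Bound: deg f ≤ -1.
deg f ≤ -1 is impossible — no certificate.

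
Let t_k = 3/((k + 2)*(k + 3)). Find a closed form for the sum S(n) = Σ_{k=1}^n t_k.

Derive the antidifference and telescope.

Compute t_(k+1)/t_k: get (k + 2)/(k + 4).
Normal form (A,B,C) = (k + 2, k + 4, 1).
Key eq: (k + 2)·f(k+1) = (k + 3)·f(k) + (1).
d = 1 from the (1,1,0) case.
Coefficient equations give f(k) = k/2.
Then R = B(k−1)f/C = k*(k + 3)/2, so s_k = R(k)·t_k = 3*k/(2*(k + 2)).
s_(k+1) − s_k = 3/(k**2 + 5*k + 6) = t_k.
s_(n+1) = 3*(n + 1)/(2*(n + 3)) and s_(1) = 1/2, so S(n) = n/(n + 3).

S(n) = n/(n + 3)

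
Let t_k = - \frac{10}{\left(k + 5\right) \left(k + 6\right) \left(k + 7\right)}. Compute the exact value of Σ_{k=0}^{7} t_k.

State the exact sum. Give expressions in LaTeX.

Σ = -38/273

Step 1: r(k) = (k + 5)/(k + 8).
Take A(k)=k + 5, B(k)=k + 8, C(k)=1.
f must satisfy (k + 5)·f(k+1) − (k + 7)·f(k) = 1.
d = 2 from the (1,1,0) case.
Solving with deg f ≤ 2: f(k) = k*(k + 11)/60.
So s_k = (B(k−1)f/C)·t_k = (k*(k + 7)*(k + 11)/60)·t_k = k*(-k - 11)/(6*(k + 5)*(k + 6)).
Check: Δs_k = -10/(k**3 + 18*k**2 + 107*k + 210). ✓
Sum = s_(8) − s_(0); s_(8) = -38/273, s_(0) = 0 ⇒ -38/273.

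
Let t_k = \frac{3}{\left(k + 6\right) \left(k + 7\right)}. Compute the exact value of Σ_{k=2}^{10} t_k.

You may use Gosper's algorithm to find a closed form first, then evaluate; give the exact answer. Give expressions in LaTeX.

Σ = 27/136

Compute t_(k+1)/t_k: get (k + 6)/(k + 8).
Take A(k)=k + 6, B(k)=k + 8, C(k)=1.
Solve (k + 6)·f(k+1) − (k + 7)·f(k) = 1.
Bound: deg f ≤ 1.
Solving with deg f ≤ 1: f(k) = k/6.
So s_k = (B(k−1)f/C)·t_k = (k*(k + 7)/6)·t_k = k/(2*(k + 6)).
Verify: 3/(k**2 + 13*k + 42) matches t_k.
Evaluate s at k=11 and k=2: 11/34 and 1/8; difference 27/136.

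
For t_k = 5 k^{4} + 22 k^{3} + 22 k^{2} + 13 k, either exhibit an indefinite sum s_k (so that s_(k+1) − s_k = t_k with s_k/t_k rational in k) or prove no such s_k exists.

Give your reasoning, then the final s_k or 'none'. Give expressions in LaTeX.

s_k = k \left(k^{4} + 3 k^{3} - 2 k^{2} + k - 3\right)

Compute t_(k+1)/t_k: get (5*k**4 + 42*k**3 + 118*k**2 + 143*k + 62)/(k*(5*k**3 + 22*k**2 + 22*k + 13)).
Factor: A=1; B=1; C=k**4 + 22*k**3/5 + 22*k**2/5 + 13*k/5.
f must satisfy (1)·f(k+1) − (1)·f(k) = k**4 + 22*k**3/5 + 22*k**2/5 + 13*k/5.
deg f ≤ 5 (via 0,0,4).
Solving with deg f ≤ 5: f(k) = k*(k - 1)*(k**3 + 4*k**2 + 2*k + 3)/5.
R(k) = B(k−1)·f(k)/C(k) = (k - 1)*(k**3 + 4*k**2 + 2*k + 3)/(5*k**3 + 22*k**2 + 22*k + 13); s_k = R·t_k = k*(k**4 + 3*k**3 - 2*k**2 + k - 3).
Check: Δs_k = k*(5*k**3 + 22*k**2 + 22*k + 13). ✓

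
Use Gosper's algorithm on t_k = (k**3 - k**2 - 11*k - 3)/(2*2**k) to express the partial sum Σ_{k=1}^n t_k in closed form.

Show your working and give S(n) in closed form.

S(n) = 2**(-n - 1)*(-5*2**n - n**3 - 5*n**2 - 3*n + 5)

Compute t_(k+1)/t_k: get (k**3/2 + k**2 - 5*k - 7)/(k**3 - k**2 - 11*k - 3).
So A=1/2 and B=1, with C=k**3 - k**2 - 11*k - 3.
Set up (1/2)·f(k+1) − (1)·f(k) − (k**3 - k**2 - 11*k - 3) = 0.
Bound: deg f ≤ 3.
Coefficient equations give f(k) = -2*(k**3 + 2*k**2 - 4*k - 4).
R(k) = B(k−1)·f(k)/C(k) = -2*(k**3 + 2*k**2 - 4*k - 4)/(k**3 - k**2 - 11*k - 3); s_k = R·t_k = (-k**3 - 2*k**2 + 4*k + 4)/2**k.
Δs = (k**3 - k**2 - 11*k - 3)/(2*2**k), as required.
Telescope: S(n) = s_(n+1) − s_(1) = 2**(-n - 1)*(-n**3 - 5*n**2 - 3*n + 5) − (5/2) = 2**(-n - 1)*(-5*2**n - n**3 - 5*n**2 - 3*n + 5).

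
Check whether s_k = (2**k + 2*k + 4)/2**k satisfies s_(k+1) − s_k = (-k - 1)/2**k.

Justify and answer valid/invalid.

s_(k+1) = (2**k + k + 3)/2**k
s_(k+1) − s_k = (-k - 1)/2**k
(s_(k+1) − s_k) − t_k = 0

Valid — Δs_k = t_k.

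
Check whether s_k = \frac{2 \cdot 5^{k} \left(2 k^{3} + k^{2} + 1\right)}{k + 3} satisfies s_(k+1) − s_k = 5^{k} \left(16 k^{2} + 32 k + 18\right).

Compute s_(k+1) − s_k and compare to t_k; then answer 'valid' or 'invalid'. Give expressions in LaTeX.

Invalid: residual \frac{5^{k} \left(- 32 k^{3} - 152 k^{2} - 232 k - 104\right)}{k^{2} + 7 k + 12} ≠ 0.

s_(k+1) = 10*5**k*(2*(k + 1)**3 + (k + 1)**2 + 1)/(k + 4)
s_(k+1) − s_k = 5**k*(16*k**4 + 112*k**3 + 282*k**2 + 278*k + 112)/(k**2 + 7*k + 12)
(s_(k+1) − s_k) − t_k = 5**k*(-32*k**3 - 152*k**2 - 232*k - 104)/(k**2 + 7*k + 12)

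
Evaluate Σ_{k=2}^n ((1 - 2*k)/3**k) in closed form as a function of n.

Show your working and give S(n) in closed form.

S(n) = -2/3 + n/3**n + 3**(-n)

r(k) = (2*k + 1)/(3*(2*k - 1)) after simplifying.
Gosper form: A/B · C(k+1)/C(k) with A=1/3, B=1, C=k - 1/2.
Need (1/3)·f(k+1) − (1)·f(k) = k - 1/2.
deg f ≤ 1 (via 0,0,1).
Coefficient equations give f(k) = -3*k/2.
Certificate R = B(k−1)f/C = -3*k/(2*k - 1) gives s_k = 3**(1 - k)*k.
s_(k+1) − s_k = (1 - 2*k)/3**k = t_k.
Σ_(k=2)^n t_k = s_(n+1) − s_(2) = ((n + 1)/3**n) − (2/3), i.e. -2/3 + n/3**n + 3**(-n).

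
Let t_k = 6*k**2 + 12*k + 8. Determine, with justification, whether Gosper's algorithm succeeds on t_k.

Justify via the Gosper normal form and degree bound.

Yes. s_k = k*(2*k**2 + 3*k + 3).

Compute t_(k+1)/t_k: get (3*k**2 + 12*k + 13)/(3*k**2 + 6*k + 4).
Factor: A=1; B=1; C=k**2 + 2*k + 4/3.
Solve (1)·f(k+1) − (1)·f(k) = k**2 + 2*k + 4/3.
d = 3 from the (0,0,2) case.
A polynomial solution: f(k) = k*(2*k**2 + 3*k + 3)/6.
So s_k = (B(k−1)f/C)·t_k = (k*(2*k**2 + 3*k + 3)/(2*(3*k**2 + 6*k + 4)))·t_k = k*(2*k**2 + 3*k + 3).
Check: Δs_k = 6*k**2 + 12*k + 8. ✓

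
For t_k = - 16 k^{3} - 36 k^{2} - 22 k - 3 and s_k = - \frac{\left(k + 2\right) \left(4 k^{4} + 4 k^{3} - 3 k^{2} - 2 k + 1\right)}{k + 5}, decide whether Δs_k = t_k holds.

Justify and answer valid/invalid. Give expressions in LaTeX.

s_(k+1) = (-4*k**5 - 32*k**4 - 93*k**3 - 119*k**2 - 64*k - 12)/(k + 6)
s_(k+1) − s_k = 2*(-8*k**5 - 88*k**4 - 281*k**3 - 355*k**2 - 174*k - 24)/(k**2 + 11*k + 30)
(s_(k+1) − s_k) − t_k = 3*(12*k**4 + 112*k**3 + 205*k**2 + 115*k + 14)/(k**2 + 11*k + 30)

Invalid: residual \frac{3 \left(12 k^{4} + 112 k^{3} + 205 k^{2} + 115 k + 14\right)}{k^{2} + 11 k + 30} ≠ 0.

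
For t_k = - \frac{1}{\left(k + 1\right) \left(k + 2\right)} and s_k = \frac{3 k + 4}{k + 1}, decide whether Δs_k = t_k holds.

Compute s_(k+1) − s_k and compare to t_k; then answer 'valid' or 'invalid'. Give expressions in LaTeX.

s_(k+1) = (3*k + 7)/(k + 2)
s_(k+1) − s_k = -1/(k**2 + 3*k + 2)
(s_(k+1) − s_k) − t_k = 0

valid (s_(k+1) − s_k reduces to t_k)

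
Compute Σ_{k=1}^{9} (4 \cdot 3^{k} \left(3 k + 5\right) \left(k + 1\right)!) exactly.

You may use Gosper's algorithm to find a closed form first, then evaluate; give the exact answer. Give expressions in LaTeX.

Compute t_(k+1)/t_k: get 3*(k + 2)*(3*k + 8)/(3*k + 5).
Factor: A=3*k + 6; B=1; C=k + 5/3.
f must satisfy (3*k + 6)·f(k+1) − (1)·f(k) = k + 5/3.
Bound: deg f ≤ 0.
Solve for f: f(k) = 1/3 (degree 0 ≤ 0).
So s_k = (B(k−1)f/C)·t_k = (1/(3*k + 5))·t_k = 4*3**k*factorial(k + 1).
Δs = 4*3**k*(3*k + 5)*factorial(k + 1), as required.
Evaluate s at k=10 and k=1: 9428188492800 and 24; difference 9428188492776.

Σ = 9428188492776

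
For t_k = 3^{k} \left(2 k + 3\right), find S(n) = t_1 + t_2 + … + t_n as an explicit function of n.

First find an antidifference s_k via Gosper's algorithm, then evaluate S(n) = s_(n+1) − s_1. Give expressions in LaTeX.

Step 1: r(k) = 3*(2*k + 5)/(2*k + 3).
A = 3, B = 1, C = k + 3/2.
Solve (3)·f(k+1) − (1)·f(k) = k + 3/2.
Bound: deg f ≤ 1.
Solve for f: f(k) = k/2 (degree 1 ≤ 1).
Certificate R = B(k−1)f/C = k/(2*k + 3) gives s_k = 3**k*k.
Check: Δs_k = 3**k*(2*k + 3). ✓
s_(n+1) = 3**(n + 1)*(n + 1) and s_(1) = 3, so S(n) = 3*3**n*n + 3*3**n - 3.

S(n) = 3 \cdot 3^{n} n + 3 \cdot 3^{n} - 3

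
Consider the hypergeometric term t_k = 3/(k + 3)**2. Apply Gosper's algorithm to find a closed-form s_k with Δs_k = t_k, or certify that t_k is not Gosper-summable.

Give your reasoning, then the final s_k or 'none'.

none (Gosper's algorithm certifies no s_k)

Compute t_(k+1)/t_k: get (k + 3)**2/(k + 4)**2.
Normal form (A,B,C) = (k**2 + 6*k + 9, k**2 + 8*k + 16, 1).
Key eq: (k**2 + 6*k + 9)·f(k+1) = (k**2 + 6*k + 9)·f(k) + (1).
From deg A=2, deg B=2, deg C=0: d=0.
f = c0 ⇒ A·f(k+1) − B(k−1)·f(k) − C = -1. The system {-1 = 0} is inconsistent; no antidifference.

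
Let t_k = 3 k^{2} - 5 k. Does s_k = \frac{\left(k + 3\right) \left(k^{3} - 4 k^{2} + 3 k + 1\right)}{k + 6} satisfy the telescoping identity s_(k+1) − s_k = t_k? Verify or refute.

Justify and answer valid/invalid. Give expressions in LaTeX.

Invalid: residual \frac{3 \left(- 2 k^{3} - 17 k^{2} + 33 k + 1\right)}{k^{2} + 13 k + 42} ≠ 0.

s_(k+1) = (k**4 + 3*k**3 - 6*k**2 - 7*k + 4)/(k + 7)
s_(k+1) − s_k = (3*k**4 + 28*k**3 + 10*k**2 - 111*k + 3)/(k**2 + 13*k + 42)
(s_(k+1) − s_k) − t_k = 3*(-2*k**3 - 17*k**2 + 33*k + 1)/(k**2 + 13*k + 42)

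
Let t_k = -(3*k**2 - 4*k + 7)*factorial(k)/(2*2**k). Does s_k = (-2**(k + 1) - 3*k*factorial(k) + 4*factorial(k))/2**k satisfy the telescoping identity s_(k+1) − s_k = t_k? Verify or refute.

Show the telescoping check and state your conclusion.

valid; difference matches t_k

s_(k+1) = (-4*2**k - 3*k**2*factorial(k) - 2*k*factorial(k) + factorial(k))/(2*2**k)
s_(k+1) − s_k = -(3*k**2 - 4*k + 7)*factorial(k)/(2*2**k)
(s_(k+1) − s_k) − t_k = 0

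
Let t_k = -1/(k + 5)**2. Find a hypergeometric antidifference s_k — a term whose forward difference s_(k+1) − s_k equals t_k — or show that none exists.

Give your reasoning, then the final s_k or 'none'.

The ratio is (k + 5)**2/(k + 6)**2.
Normal form (A,B,C) = (k**2 + 10*k + 25, k**2 + 12*k + 36, 1).
Set up (k**2 + 10*k + 25)·f(k+1) − (k**2 + 10*k + 25)·f(k) − (1) = 0.
Bound: deg f ≤ 0.
f = c0 ⇒ A·f(k+1) − B(k−1)·f(k) − C = -1. The system {-1 = 0} is inconsistent; no antidifference.

none (Gosper's algorithm certifies no s_k)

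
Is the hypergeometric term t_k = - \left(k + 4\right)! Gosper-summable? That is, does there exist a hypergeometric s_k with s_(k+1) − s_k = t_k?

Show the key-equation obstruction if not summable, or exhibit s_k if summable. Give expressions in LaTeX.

No — key equation has no polynomial f.

t_(k+1)/t_k = k + 5.
Take A(k)=k + 5, B(k)=1, C(k)=1.
Key eq: (k + 5)·f(k+1) = (1)·f(k) + (1).
From deg A=1, deg B=0, deg C=0: d=-1.
deg f ≤ -1 is impossible — no certificate.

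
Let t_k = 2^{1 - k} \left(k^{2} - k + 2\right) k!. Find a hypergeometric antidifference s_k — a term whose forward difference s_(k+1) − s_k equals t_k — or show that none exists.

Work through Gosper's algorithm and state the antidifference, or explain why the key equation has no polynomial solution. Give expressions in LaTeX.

s_k = 2^{2 - k} \left(k - 1\right) k!

The ratio is (k + 1)*(-k + (k + 1)**2 + 1)/(2*(k**2 - k + 2)).
A = k/2 + 1/2, B = 1, C = k**2 - k + 2.
Need (k/2 + 1/2)·f(k+1) − (1)·f(k) = k**2 - k + 2.
From deg A=1, deg B=0, deg C=2: d=1.
Solving with deg f ≤ 1: f(k) = 2*(k - 1).
Then R = B(k−1)f/C = 2*(k - 1)/(k**2 - k + 2), so s_k = R(k)·t_k = 2**(2 - k)*(k - 1)*factorial(k).
Verify: 2**(1 - k)*(k**2 - k + 2)*factorial(k) matches t_k.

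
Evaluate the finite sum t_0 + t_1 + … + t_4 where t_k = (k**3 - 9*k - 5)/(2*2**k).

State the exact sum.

Σ = -231/32

Compute t_(k+1)/t_k: get (9*k - (k + 1)**3 + 14)/(2*(-k**3 + 9*k + 5)).
Gosper form: A/B · C(k+1)/C(k) with A=1/2, B=1, C=k**3 - 9*k - 5.
f must satisfy (1/2)·f(k+1) − (1)·f(k) = k**3 - 9*k - 5.
From deg A=0, deg B=0, deg C=3: d=3.
Solving with deg f ≤ 3: f(k) = -2*(k**3 + 3*k**2 - 1).
Get s_k = R·t_k = (-k**3 - 3*k**2 + 1)/2**k with R(k) = B(k−1)f(k)/C(k) = -2*(k**3 + 3*k**2 - 1)/(k**3 - 9*k - 5).
s_(k+1) − s_k = (k**3 - 9*k - 5)/(2*2**k) = t_k.
Telescoping: Σ = s_(5) − s_(0) = -199/32 − (1) = -231/32.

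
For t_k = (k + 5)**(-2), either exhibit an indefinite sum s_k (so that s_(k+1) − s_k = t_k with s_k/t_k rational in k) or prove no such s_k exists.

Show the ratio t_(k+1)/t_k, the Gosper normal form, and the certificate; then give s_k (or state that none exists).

not Gosper-summable; s_k does not exist

Ratio r(k) = (k + 5)**2/(k + 6)**2.
So A=k**2 + 10*k + 25 and B=k**2 + 12*k + 36, with C=1.
Set up (k**2 + 10*k + 25)·f(k+1) − (k**2 + 10*k + 25)·f(k) − (1) = 0.
From deg A=2, deg B=2, deg C=0: d=0.
Put f(k) = c0: A·f(k+1) − B(k−1)·f(k) − C = -1; need -1 = 0 — inconsistent ⇒ no f, not summable.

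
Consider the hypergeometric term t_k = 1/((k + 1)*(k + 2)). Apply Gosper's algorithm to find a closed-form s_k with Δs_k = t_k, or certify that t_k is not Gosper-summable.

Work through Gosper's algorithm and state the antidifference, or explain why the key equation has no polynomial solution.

r(k) = (k + 1)/(k + 3) after simplifying.
Take A(k)=k + 1, B(k)=k + 3, C(k)=1.
Need (k + 1)·f(k+1) − (k + 2)·f(k) = 1.
Degrees (1,1,0) ⇒ d ≤ 1.
A polynomial solution: f(k) = k.
Then R = B(k−1)f/C = k*(k + 2), so s_k = R(k)·t_k = k/(k + 1).
Verify: 1/(k**2 + 3*k + 2) matches t_k.

s_k = k/(k + 1)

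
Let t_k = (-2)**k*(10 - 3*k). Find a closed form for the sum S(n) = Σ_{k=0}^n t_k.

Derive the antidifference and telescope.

S(n) = -2*(-2)**n*n + 6*(-2)**n + 4

Ratio r(k) = 2*(7 - 3*k)/(3*k - 10).
A = -2, B = 1, C = k - 10/3.
Need (-2)·f(k+1) − (1)·f(k) = k - 10/3.
Bound: deg f ≤ 1.
A polynomial solution: f(k) = -(k - 4)/3.
Get s_k = R·t_k = (-2)**k*(k - 4) with R(k) = B(k−1)f(k)/C(k) = -(k - 4)/(3*k - 10).
Check: Δs_k = (-2)**k*(10 - 3*k). ✓
Telescope: S(n) = s_(n+1) − s_(0) = (-2)**(n + 1)*(n - 3) − (-4) = -2*(-2)**n*n + 6*(-2)**n + 4.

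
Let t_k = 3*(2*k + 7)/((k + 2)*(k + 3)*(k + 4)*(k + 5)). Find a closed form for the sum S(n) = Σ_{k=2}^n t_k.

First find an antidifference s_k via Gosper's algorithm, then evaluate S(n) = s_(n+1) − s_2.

S(n) = (n**2 + 8*n - 9)/(8*(n**2 + 8*n + 15))

r(k) = (k + 2)*(2*k + 9)/((k + 6)*(2*k + 7)) after simplifying.
Take A(k)=k + 2, B(k)=k + 6, C(k)=k + 7/2.
f must satisfy (k + 2)·f(k+1) − (k + 5)·f(k) = k + 7/2.
From deg A=1, deg B=1, deg C=1: d=3.
Solving with deg f ≤ 3: f(k) = k*(k + 3)*(k + 6)/16.
So s_k = (B(k−1)f/C)·t_k = (k*(k + 3)*(k + 5)*(k + 6)/(8*(2*k + 7)))·t_k = 3*k*(k + 6)/(8*(k**2 + 6*k + 8)).
Check: Δs_k = 3*(2*k + 7)/(k**4 + 14*k**3 + 71*k**2 + 154*k + 120). ✓
Σ_(k=2)^n t_k = s_(n+1) − s_(2) = (3*(n**2 + 8*n + 7)/(8*(n**2 + 8*n + 15))) − (1/4), i.e. (n**2 + 8*n - 9)/(8*(n**2 + 8*n + 15)).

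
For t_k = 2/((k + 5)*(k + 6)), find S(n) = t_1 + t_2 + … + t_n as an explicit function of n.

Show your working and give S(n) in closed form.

t_(k+1)/t_k = (k + 5)/(k + 7).
Take A(k)=k + 5, B(k)=k + 7, C(k)=1.
Solve (k + 5)·f(k+1) − (k + 6)·f(k) = 1.
Bound: deg f ≤ 1.
Solving with deg f ≤ 1: f(k) = k/5.
Get s_k = R·t_k = 2*k/(5*(k + 5)) with R(k) = B(k−1)f(k)/C(k) = k*(k + 6)/5.
s_(k+1) − s_k = 2/(k**2 + 11*k + 30) = t_k.
Evaluate: s_(n+1) = 2*(n + 1)/(5*(n + 6)); subtract s_(1) = 1/15 ⇒ S(n) = n/(3*(n + 6)).

S(n) = n/(3*(n + 6))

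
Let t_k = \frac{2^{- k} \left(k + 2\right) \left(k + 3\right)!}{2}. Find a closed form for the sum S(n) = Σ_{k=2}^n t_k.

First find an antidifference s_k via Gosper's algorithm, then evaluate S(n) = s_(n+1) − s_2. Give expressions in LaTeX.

Ratio r(k) = (k + 3)*(k + 4)/(2*(k + 2)).
A = k/2 + 2, B = 1, C = k + 2.
Need (k/2 + 2)·f(k+1) − (1)·f(k) = k + 2.
d = 0 from the (1,0,1) case.
Match coefficients ⇒ f(k) = 2.
Then R = B(k−1)f/C = 2/(k + 2), so s_k = R(k)·t_k = factorial(k + 3)/2**k.
Verify: (k + 2)*factorial(k + 3)/(2*2**k) matches t_k.
Σ_(k=2)^n t_k = s_(n+1) − s_(2) = (2**(-n - 1)*factorial(n + 4)) − (30), i.e. -30 + factorial(n + 4)/(2*2**n).

S(n) = -30 + \frac{2^{- n} \left(n + 4\right)!}{2}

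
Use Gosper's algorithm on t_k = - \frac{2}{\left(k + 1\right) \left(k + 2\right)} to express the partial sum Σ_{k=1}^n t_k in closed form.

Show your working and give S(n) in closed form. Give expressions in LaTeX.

r(k) = (k + 1)/(k + 3) after simplifying.
Take A(k)=k + 1, B(k)=k + 3, C(k)=1.
Need (k + 1)·f(k+1) − (k + 2)·f(k) = 1.
Degrees (1,1,0) ⇒ d ≤ 1.
Solving with deg f ≤ 1: f(k) = k.
Certificate R = B(k−1)f/C = k*(k + 2) gives s_k = -2*k/(k + 1).
Δs = -2/(k**2 + 3*k + 2), as required.
Telescope: S(n) = s_(n+1) − s_(1) = 2*(-n - 1)/(n + 2) − (-1) = -n/(n + 2).

S(n) = - \frac{n}{n + 2}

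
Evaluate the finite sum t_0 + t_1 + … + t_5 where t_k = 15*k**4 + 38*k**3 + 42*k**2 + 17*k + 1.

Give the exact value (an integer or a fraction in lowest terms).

Σ = 25806

r(k) = (15*k**4 + 98*k**3 + 246*k**2 + 275*k + 113)/(15*k**4 + 38*k**3 + 42*k**2 + 17*k + 1) after simplifying.
Factor: A=1; B=1; C=k**4 + 38*k**3/15 + 14*k**2/5 + 17*k/15 + 1/15.
Solve (1)·f(k+1) − (1)·f(k) = k**4 + 38*k**3/15 + 14*k**2/5 + 17*k/15 + 1/15.
From deg A=0, deg B=0, deg C=4: d=5.
Match coefficients ⇒ f(k) = k*(3*k**4 + 2*k**3 - 3*k - 1)/15.
Then R = B(k−1)f/C = k*(3*k**4 + 2*k**3 - 3*k - 1)/(15*k**4 + 38*k**3 + 42*k**2 + 17*k + 1), so s_k = R(k)·t_k = k*(3*k**4 + 2*k**3 - 3*k - 1).
Verify: 15*k**4 + 38*k**3 + 42*k**2 + 17*k + 1 matches t_k.
Telescoping: Σ = s_(6) − s_(0) = 25806 − (0) = 25806.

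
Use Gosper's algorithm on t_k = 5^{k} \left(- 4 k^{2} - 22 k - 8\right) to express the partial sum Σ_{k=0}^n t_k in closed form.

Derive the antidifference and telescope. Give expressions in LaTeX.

Step 1: r(k) = 5*(2*k**2 + 15*k + 17)/(2*k**2 + 11*k + 4).
A = 5, B = 1, C = k**2 + 11*k/2 + 2.
Key eq: (5)·f(k+1) = (1)·f(k) + (k**2 + 11*k/2 + 2).
d = 2 from the (0,0,2) case.
A polynomial solution: f(k) = (k**2 + 3*k - 3)/4.
Get s_k = R·t_k = 5**k*(-k**2 - 3*k + 3) with R(k) = B(k−1)f(k)/C(k) = (k**2 + 3*k - 3)/(2*(2*k**2 + 11*k + 4)).
s_(k+1) − s_k = 5**k*(-4*k**2 - 22*k - 8) = t_k.
s_(n+1) = 5**(n + 1)*(-n**2 - 5*n - 1) and s_(0) = 3, so S(n) = -5*5**n*n**2 - 25*5**n*n - 5*5**n - 3.

S(n) = - 5 \cdot 5^{n} n^{2} - 25 \cdot 5^{n} n - 5 \cdot 5^{n} - 3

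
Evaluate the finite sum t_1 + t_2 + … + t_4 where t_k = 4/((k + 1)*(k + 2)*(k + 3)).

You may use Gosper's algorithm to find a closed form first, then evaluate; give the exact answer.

Σ = 2/7

Step 1: r(k) = (k + 1)/(k + 4).
Take A(k)=k + 1, B(k)=k + 4, C(k)=1.
Key eq: (k + 1)·f(k+1) = (k + 3)·f(k) + (1).
Bound: deg f ≤ 2.
Solve for f: f(k) = k*(k + 3)/4 (degree 2 ≤ 2).
So s_k = (B(k−1)f/C)·t_k = (k*(k + 3)**2/4)·t_k = k*(k + 3)/((k + 1)*(k + 2)).
Verify: 4/(k**3 + 6*k**2 + 11*k + 6) matches t_k.
Evaluate s at k=5 and k=1: 20/21 and 2/3; difference 2/7.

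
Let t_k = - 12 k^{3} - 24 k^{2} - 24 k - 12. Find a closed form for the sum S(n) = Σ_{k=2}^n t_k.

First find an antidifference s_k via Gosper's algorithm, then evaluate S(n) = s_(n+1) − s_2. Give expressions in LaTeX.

S(n) = - 3 n^{4} - 14 n^{3} - 27 n^{2} - 28 n + 72

r(k) = (k**3 + 5*k**2 + 9*k + 6)/(k**3 + 2*k**2 + 2*k + 1) after simplifying.
So A=1 and B=1, with C=k**3 + 2*k**2 + 2*k + 1.
Need (1)·f(k+1) − (1)·f(k) = k**3 + 2*k**2 + 2*k + 1.
From deg A=0, deg B=0, deg C=3: d=4.
Coefficient equations give f(k) = k*(k + 1)*(3*k**2 - k + 4)/12.
R(k) = B(k−1)·f(k)/C(k) = k*(3*k**2 - k + 4)/(12*(k**2 + k + 1)); s_k = R·t_k = k*(-3*k**3 - 2*k**2 - 3*k - 4).
Δs = -12*k**3 - 24*k**2 - 24*k - 12, as required.
Evaluate: s_(n+1) = -3*n**4 - 14*n**3 - 27*n**2 - 28*n - 12; subtract s_(2) = -84 ⇒ S(n) = -3*n**4 - 14*n**3 - 27*n**2 - 28*n + 72.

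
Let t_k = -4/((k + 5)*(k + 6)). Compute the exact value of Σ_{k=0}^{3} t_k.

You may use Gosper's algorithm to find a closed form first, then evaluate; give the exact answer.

Σ = -16/45

The ratio is (k + 5)/(k + 7).
Factor: A=k + 5; B=k + 7; C=1.
Need (k + 5)·f(k+1) − (k + 6)·f(k) = 1.
Bound: deg f ≤ 1.
Solving with deg f ≤ 1: f(k) = k/5.
Get s_k = R·t_k = -4*k/(5*k + 25) with R(k) = B(k−1)f(k)/C(k) = k*(k + 6)/5.
Verify: -4/(k**2 + 11*k + 30) matches t_k.
Telescoping: Σ = s_(4) − s_(0) = -16/45 − (0) = -16/45.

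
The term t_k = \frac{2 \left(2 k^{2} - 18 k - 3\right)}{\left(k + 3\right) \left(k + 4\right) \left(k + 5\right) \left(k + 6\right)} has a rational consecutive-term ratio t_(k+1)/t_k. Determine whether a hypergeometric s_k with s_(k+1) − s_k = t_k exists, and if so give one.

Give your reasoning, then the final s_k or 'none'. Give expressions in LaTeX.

s_k = \frac{k \left(- k^{2} - 132 k + 73\right)}{30 \left(k + 3\right) \left(k + 4\right) \left(k + 5\right)}

t_(k+1)/t_k = (k + 3)*(18*k - 2*(k + 1)**2 + 21)/((k + 7)*(-2*k**2 + 18*k + 3)).
Take A(k)=k + 3, B(k)=k + 7, C(k)=k**2 - 9*k - 3/2.
Solve (k + 3)·f(k+1) − (k + 6)·f(k) = k**2 - 9*k - 3/2.
Degrees (1,1,2) ⇒ d ≤ 3.
Match coefficients ⇒ f(k) = -k*(k**2 + 132*k - 73)/120.
Certificate R = B(k−1)f/C = -k*(k + 6)*(k**2 + 132*k - 73)/(60*(2*k**2 - 18*k - 3)) gives s_k = k*(-k**2 - 132*k + 73)/(30*(k + 3)*(k + 4)*(k + 5)).
Check: Δs_k = 2*(2*k**2 - 18*k - 3)/(k**4 + 18*k**3 + 119*k**2 + 342*k + 360). ✓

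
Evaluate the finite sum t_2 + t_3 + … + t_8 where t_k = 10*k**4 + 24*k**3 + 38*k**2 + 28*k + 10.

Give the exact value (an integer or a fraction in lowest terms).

t_(k+1)/t_k = (5*k**4 + 32*k**3 + 85*k**2 + 108*k + 55)/(5*k**4 + 12*k**3 + 19*k**2 + 14*k + 5).
Normal form (A,B,C) = (1, 1, k**4 + 12*k**3/5 + 19*k**2/5 + 14*k/5 + 1).
Key eq: (1)·f(k+1) = (1)·f(k) + (k**4 + 12*k**3/5 + 19*k**2/5 + 14*k/5 + 1).
d = 5 from the (0,0,4) case.
Solve for f: f(k) = k*(k**2 + 1)*(2*k**2 + k + 2)/10 (degree 5 ≤ 5).
R(k) = B(k−1)·f(k)/C(k) = k*(k**2 + 1)*(2*k**2 + k + 2)/(2*(5*k**4 + 12*k**3 + 19*k**2 + 14*k + 5)); s_k = R·t_k = k*(2*k**4 + k**3 + 4*k**2 + k + 2).
Check: Δs_k = 10*k**4 + 24*k**3 + 38*k**2 + 28*k + 10. ✓
Telescoping: Σ = s_(9) − s_(2) = 127674 − (120) = 127554.

Σ = 127554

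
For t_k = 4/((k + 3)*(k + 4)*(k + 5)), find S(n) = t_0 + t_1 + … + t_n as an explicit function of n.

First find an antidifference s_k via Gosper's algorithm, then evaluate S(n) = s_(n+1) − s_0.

S(n) = (n**2 + 9*n + 8)/(6*(n**2 + 9*n + 20))

Ratio r(k) = (k + 3)/(k + 6).
Take A(k)=k + 3, B(k)=k + 6, C(k)=1.
Need (k + 3)·f(k+1) − (k + 5)·f(k) = 1.
deg f ≤ 2 (via 1,1,0).
Solve for f: f(k) = k*(k + 7)/24 (degree 2 ≤ 2).
Then R = B(k−1)f/C = k*(k + 5)*(k + 7)/24, so s_k = R(k)·t_k = k*(k + 7)/(6*(k + 3)*(k + 4)).
s_(k+1) − s_k = 4/(k**3 + 12*k**2 + 47*k + 60) = t_k.
Σ_(k=0)^n t_k = s_(n+1) − s_(0) = ((n**2 + 9*n + 8)/(6*(n**2 + 9*n + 20))) − (0), i.e. (n**2 + 9*n + 8)/(6*(n**2 + 9*n + 20)).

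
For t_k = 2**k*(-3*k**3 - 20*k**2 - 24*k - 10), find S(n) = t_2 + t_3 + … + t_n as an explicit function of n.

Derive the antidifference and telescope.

S(n) = -6*2**n*n**3 - 22*2**n*n**2 - 22*2**n*n - 14*2**n + 128

Compute t_(k+1)/t_k: get 2*(3*k**3 + 29*k**2 + 73*k + 57)/(3*k**3 + 20*k**2 + 24*k + 10).
Normal form (A,B,C) = (2, 1, k**3 + 20*k**2/3 + 8*k + 10/3).
f must satisfy (2)·f(k+1) − (1)·f(k) = k**3 + 20*k**2/3 + 8*k + 10/3.
Degrees (0,0,3) ⇒ d ≤ 3.
A polynomial solution: f(k) = (3*k**3 + 2*k**2 - 2*k + 4)/3.
Certificate R = B(k−1)f/C = (3*k**3 + 2*k**2 - 2*k + 4)/(3*k**3 + 20*k**2 + 24*k + 10) gives s_k = 2**k*(-3*k**3 - 2*k**2 + 2*k - 4).
Check: Δs_k = 2**k*(-3*k**3 - 20*k**2 - 24*k - 10). ✓
Evaluate: s_(n+1) = 2**(n + 1)*(-3*n**3 - 11*n**2 - 11*n - 7); subtract s_(2) = -128 ⇒ S(n) = -6*2**n*n**3 - 22*2**n*n**2 - 22*2**n*n - 14*2**n + 128.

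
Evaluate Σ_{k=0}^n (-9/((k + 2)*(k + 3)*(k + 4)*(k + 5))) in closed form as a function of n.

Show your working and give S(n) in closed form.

S(n) = (-n**3 - 12*n**2 - 47*n - 36)/(8*(n**3 + 12*n**2 + 47*n + 60))

Compute t_(k+1)/t_k: get (k + 2)/(k + 6).
So A=k + 2 and B=k + 6, with C=1.
Set up (k + 2)·f(k+1) − (k + 5)·f(k) − (1) = 0.
Degrees (1,1,0) ⇒ d ≤ 3.
Match coefficients ⇒ f(k) = k*(k**2 + 9*k + 26)/72.
Get s_k = R·t_k = k*(-k**2 - 9*k - 26)/(8*(k + 2)*(k + 3)*(k + 4)) with R(k) = B(k−1)f(k)/C(k) = k*(k + 5)*(k**2 + 9*k + 26)/72.
Δs = -9/(k**4 + 14*k**3 + 71*k**2 + 154*k + 120), as required.
Σ_(k=0)^n t_k = s_(n+1) − s_(0) = ((-n**3 - 12*n**2 - 47*n - 36)/(8*(n**3 + 12*n**2 + 47*n + 60))) − (0), i.e. (-n**3 - 12*n**2 - 47*n - 36)/(8*(n**3 + 12*n**2 + 47*n + 60)).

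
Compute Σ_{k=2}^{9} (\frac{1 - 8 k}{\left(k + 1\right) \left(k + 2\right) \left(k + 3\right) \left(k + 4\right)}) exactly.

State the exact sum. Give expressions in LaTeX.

Step 1: r(k) = (k + 1)*(8*k + 7)/((k + 5)*(8*k - 1)).
Normal form (A,B,C) = (k + 1, k + 5, k - 1/8).
f must satisfy (k + 1)·f(k+1) − (k + 4)·f(k) = k - 1/8.
Bound: deg f ≤ 3.
Solve for f: f(k) = k*(k**2 + 6*k - 13)/48 (degree 3 ≤ 3).
R(k) = B(k−1)·f(k)/C(k) = k*(k + 4)*(k**2 + 6*k - 13)/(6*(8*k - 1)); s_k = R·t_k = k*(-k**2 - 6*k + 13)/(6*(k + 1)*(k + 2)*(k + 3)).
Δs = (1 - 8*k)/(k**4 + 10*k**3 + 35*k**2 + 50*k + 24), as required.
Sum = s_(10) − s_(2); s_(10) = -245/1716, s_(2) = -1/60 ⇒ -541/4290.

Σ = -541/4290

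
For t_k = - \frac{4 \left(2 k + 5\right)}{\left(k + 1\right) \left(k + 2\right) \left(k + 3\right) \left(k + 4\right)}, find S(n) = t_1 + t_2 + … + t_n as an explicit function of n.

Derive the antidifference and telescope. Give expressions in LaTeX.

S(n) = \frac{n \left(- n - 6\right)}{2 \left(n^{2} + 6 n + 8\right)}

Ratio r(k) = (k + 1)*(2*k + 7)/((k + 5)*(2*k + 5)).
So A=k + 1 and B=k + 5, with C=k + 5/2.
f must satisfy (k + 1)·f(k+1) − (k + 4)·f(k) = k + 5/2.
deg f ≤ 3 (via 1,1,1).
A polynomial solution: f(k) = k*(k + 2)*(k + 4)/6.
R(k) = B(k−1)·f(k)/C(k) = k*(k + 2)*(k + 4)**2/(3*(2*k + 5)); s_k = R·t_k = 4*k*(-k - 4)/(3*(k**2 + 4*k + 3)).
Δs = 4*(-2*k - 5)/(k**4 + 10*k**3 + 35*k**2 + 50*k + 24), as required.
Σ_(k=1)^n t_k = s_(n+1) − s_(1) = (4*(-n**2 - 6*n - 5)/(3*(n**2 + 6*n + 8))) − (-5/6), i.e. n*(-n - 6)/(2*(n**2 + 6*n + 8)).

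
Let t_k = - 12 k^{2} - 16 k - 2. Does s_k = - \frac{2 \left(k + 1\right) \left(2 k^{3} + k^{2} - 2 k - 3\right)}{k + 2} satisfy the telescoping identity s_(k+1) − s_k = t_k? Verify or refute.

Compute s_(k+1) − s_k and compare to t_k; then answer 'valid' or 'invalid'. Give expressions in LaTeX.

s_(k+1) = 2*(-2*k**4 - 11*k**3 - 20*k**2 - 10*k + 4)/(k + 3)
s_(k+1) − s_k = 2*(-6*k**4 - 34*k**3 - 58*k**2 - 34*k - 1)/(k**2 + 5*k + 6)
(s_(k+1) − s_k) − t_k = 2*(4*k**3 + 19*k**2 + 19*k + 5)/(k**2 + 5*k + 6)

Invalid: residual \frac{2 \left(4 k^{3} + 19 k^{2} + 19 k + 5\right)}{k^{2} + 5 k + 6} ≠ 0.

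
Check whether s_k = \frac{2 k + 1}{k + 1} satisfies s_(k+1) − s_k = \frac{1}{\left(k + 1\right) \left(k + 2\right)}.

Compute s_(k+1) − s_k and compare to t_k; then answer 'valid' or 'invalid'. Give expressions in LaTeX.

valid; difference matches t_k

s_(k+1) = (2*k + 3)/(k + 2)
s_(k+1) − s_k = 1/(k**2 + 3*k + 2)
(s_(k+1) − s_k) − t_k = 0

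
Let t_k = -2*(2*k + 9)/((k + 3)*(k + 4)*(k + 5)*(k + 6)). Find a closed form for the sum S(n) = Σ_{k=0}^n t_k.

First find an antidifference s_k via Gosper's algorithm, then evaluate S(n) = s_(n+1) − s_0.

S(n) = 2*(-n**2 - 10*n - 9)/(15*(n**2 + 10*n + 24))

The ratio is (k + 3)*(2*k + 11)/((k + 7)*(2*k + 9)).
Take A(k)=k + 3, B(k)=k + 7, C(k)=k + 9/2.
f must satisfy (k + 3)·f(k+1) − (k + 6)·f(k) = k + 9/2.
From deg A=1, deg B=1, deg C=1: d=3.
Match coefficients ⇒ f(k) = k*(k + 4)*(k + 8)/30.
Get s_k = R·t_k = 2*k*(-k - 8)/(15*(k**2 + 8*k + 15)) with R(k) = B(k−1)f(k)/C(k) = k*(k + 4)*(k + 6)*(k + 8)/(15*(2*k + 9)).
Δs = 2*(-2*k - 9)/(k**4 + 18*k**3 + 119*k**2 + 342*k + 360), as required.
Σ_(k=0)^n t_k = s_(n+1) − s_(0) = (2*(-n**2 - 10*n - 9)/(15*(n**2 + 10*n + 24))) − (0), i.e. 2*(-n**2 - 10*n - 9)/(15*(n**2 + 10*n + 24)).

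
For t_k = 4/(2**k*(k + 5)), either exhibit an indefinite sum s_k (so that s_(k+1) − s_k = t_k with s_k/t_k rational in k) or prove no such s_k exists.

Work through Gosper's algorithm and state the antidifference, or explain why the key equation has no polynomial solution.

not Gosper-summable; s_k does not exist

The ratio is (k + 5)/(2*(k + 6)).
Normal form (A,B,C) = (k/2 + 5/2, k + 6, 1).
Solve (k/2 + 5/2)·f(k+1) − (k + 5)·f(k) = 1.
From deg A=1, deg B=1, deg C=0: d=-1.
Negative degree bound (-1): no f exists, t_k not Gosper-summable.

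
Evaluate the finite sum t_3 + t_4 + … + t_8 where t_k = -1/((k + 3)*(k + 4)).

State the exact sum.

Σ = -1/12

Ratio r(k) = (k + 3)/(k + 5).
Factor: A=k + 3; B=k + 5; C=1.
f must satisfy (k + 3)·f(k+1) − (k + 4)·f(k) = 1.
d = 1 from the (1,1,0) case.
Solving with deg f ≤ 1: f(k) = k/3.
So s_k = (B(k−1)f/C)·t_k = (k*(k + 4)/3)·t_k = -k/(3*k + 9).
s_(k+1) − s_k = -1/(k**2 + 7*k + 12) = t_k.
Evaluate s at k=9 and k=3: -1/4 and -1/6; difference -1/12.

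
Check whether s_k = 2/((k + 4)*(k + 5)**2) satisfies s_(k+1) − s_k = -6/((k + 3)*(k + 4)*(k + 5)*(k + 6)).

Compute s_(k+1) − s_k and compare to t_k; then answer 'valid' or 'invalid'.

s_(k+1) = 2/((k + 5)*(k + 6)**2)
s_(k+1) − s_k = 2*(-3*k - 16)/(k**5 + 26*k**4 + 269*k**3 + 1384*k**2 + 3540*k + 3600)
(s_(k+1) − s_k) − t_k = 4*(4*k + 21)/(k**6 + 29*k**5 + 347*k**4 + 2191*k**3 + 7692*k**2 + 14220*k + 10800)

Invalid: residual 4*(4*k + 21)/(k**6 + 29*k**5 + 347*k**4 + 2191*k**3 + 7692*k**2 + 14220*k + 10800) ≠ 0.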